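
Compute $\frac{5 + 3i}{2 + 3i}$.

Multiply numerator and denominator by conjugate (2 - 3i):
= (5 + 3i)(2 - 3i) / (2^2 + 3^2)
= (19 - 9i) / 13
= 19/13 - (9/13)i


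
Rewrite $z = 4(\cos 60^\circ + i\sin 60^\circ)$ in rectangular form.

a = r cos θ = 4 * 1/2 = 2
b = r sin θ = 4 * sqrt(3)/2 = 2*sqrt(3)
z = 2 + 2*sqrt(3)i


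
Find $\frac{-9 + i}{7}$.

Divisor is real, so divide each part by 7:
= -9/7 + (1/7)i


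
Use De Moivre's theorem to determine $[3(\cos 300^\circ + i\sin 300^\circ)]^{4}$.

By De Moivre: z^n = r^n(cos(nθ) + i sin(nθ))
= 3^4(cos(4*300°) + i sin(4*300°))
= 81(cos 120° + i sin 120°)
= -81/2 + (81*sqrt(3)/2)i


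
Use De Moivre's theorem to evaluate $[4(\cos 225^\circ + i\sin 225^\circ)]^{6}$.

By De Moivre: z^n = r^n(cos(nθ) + i sin(nθ))
= 4^6(cos(6*225°) + i sin(6*225°))
= 4096(cos 270° + i sin 270°)
= -4096i


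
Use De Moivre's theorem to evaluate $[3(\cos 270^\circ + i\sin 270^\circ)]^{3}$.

By De Moivre: z^n = r^n(cos(nθ) + i sin(nθ))
= 3^3(cos(3*270°) + i sin(3*270°))
= 27(cos 90° + i sin 90°)
= 27i


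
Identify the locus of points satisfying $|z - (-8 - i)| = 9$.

|z - z0| = r describes a circle centered at z0 with radius r
Here z0 = -8 - i and r = 9
Locus: Circle centered at (-8, -1) with radius 9


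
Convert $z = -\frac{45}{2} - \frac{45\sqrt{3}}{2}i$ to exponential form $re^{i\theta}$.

r = |z| = sqrt((-45/2)^2 + (-45*sqrt(3)/2)^2) = sqrt(2025/4 + 6075/4) = sqrt(2025) = 45
θ = arctan(b/a) = arctan(-38.9711/-22.5) (quadrant-adjusted) = 240° = 4π/3
z = 45e^(i*4π/3)


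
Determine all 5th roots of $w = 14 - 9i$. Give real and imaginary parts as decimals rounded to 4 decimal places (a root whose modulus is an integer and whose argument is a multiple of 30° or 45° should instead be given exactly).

|w| = sqrt(277) ≈ 16.643317, arg(w) ≈ 327.264774°
Root modulus = sqrt(277)^(1/5) ≈ 1.754882
Root arguments: θ_k = (arg(w) + 360°k)/5 for k = 0, 1, ..., 4
Compute each root as (root modulus)(cos θ_k + i sin θ_k) using full-precision intermediates, then round to 4 decimal places.
Roots: 0.7290 + 1.5963i, -1.2929 + 1.1866i, -1.5281 - 0.8629i, 0.3485 - 1.7199i, 1.7434 - 0.2001i


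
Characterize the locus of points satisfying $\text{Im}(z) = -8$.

Im(z) = y where z = x + yi; the equation y = -8 is satisfied by all points with that y-coordinate
Locus: Horizontal line y = -8


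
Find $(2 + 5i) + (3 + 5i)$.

(2 + 3) + (5 + 5)i = 5 + 10i


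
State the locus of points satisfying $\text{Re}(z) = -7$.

Re(z) = x where z = x + yi; the equation x = -7 is satisfied by all points with that x-coordinate
Locus: Vertical line x = -7


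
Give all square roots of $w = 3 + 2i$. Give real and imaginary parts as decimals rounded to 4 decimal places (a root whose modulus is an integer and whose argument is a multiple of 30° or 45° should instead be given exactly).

|w| = sqrt(13) ≈ 3.605551, arg(w) ≈ 33.690068°
Root modulus = sqrt(13)^(1/2) ≈ 1.898829
Root arguments: θ_k = (arg(w) + 360°k)/2 for k = 0, 1, ..., 1
Compute each root as (root modulus)(cos θ_k + i sin θ_k) using full-precision intermediates, then round to 4 decimal places.
Roots: 1.8174 + 0.5503i, -1.8174 - 0.5503i


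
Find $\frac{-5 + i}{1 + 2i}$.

Multiply numerator and denominator by conjugate (1 - 2i):
= (-5 + i)(1 - 2i) / (1^2 + 2^2)
= (-3 + 11i) / 5
= -3/5 + (11/5)i


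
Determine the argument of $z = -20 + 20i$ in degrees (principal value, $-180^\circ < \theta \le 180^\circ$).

θ = arctan(b/a) = arctan(20/-20) (quadrant-adjusted) = 135°


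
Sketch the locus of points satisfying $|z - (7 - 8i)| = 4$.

|z - z0| = r describes a circle centered at z0 with radius r
Here z0 = 7 - 8i and r = 4
Locus: Circle centered at (7, -8) with radius 4


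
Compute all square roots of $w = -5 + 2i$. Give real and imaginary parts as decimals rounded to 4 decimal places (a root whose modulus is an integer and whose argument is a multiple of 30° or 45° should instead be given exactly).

|w| = sqrt(29) ≈ 5.385165, arg(w) ≈ 158.198591°
Root modulus = sqrt(29)^(1/2) ≈ 2.320596
Root arguments: θ_k = (arg(w) + 360°k)/2 for k = 0, 1, ..., 1
Compute each root as (root modulus)(cos θ_k + i sin θ_k) using full-precision intermediates, then round to 4 decimal places.
Roots: 0.4388 + 2.2787i, -0.4388 - 2.2787i


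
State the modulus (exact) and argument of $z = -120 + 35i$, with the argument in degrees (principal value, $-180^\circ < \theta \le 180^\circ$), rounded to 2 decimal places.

|z| = sqrt((-120)^2 + 35^2) = 125
arg(z) = arctan(b/a) = arctan(35/-120) (quadrant-adjusted) = 163.74°


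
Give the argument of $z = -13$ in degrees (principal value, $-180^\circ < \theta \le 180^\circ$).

b = 0 and a < 0, so z lies on the negative real axis: θ = 180°


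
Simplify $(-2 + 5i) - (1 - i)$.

(-2 - 1) + (5 - (-1))i = -3 + 6i


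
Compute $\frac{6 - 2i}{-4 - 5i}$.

Multiply numerator and denominator by conjugate (-4 + 5i):
= (6 - 2i)(-4 + 5i) / ((-4)^2 + (-5)^2)
= (-14 + 38i) / 41
= -14/41 + (38/41)i


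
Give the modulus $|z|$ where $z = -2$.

|z| = sqrt(a^2 + b^2) = sqrt((-2)^2 + 0^2) = sqrt(4) = 2


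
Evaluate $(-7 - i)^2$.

(a + bi)^2 = a^2 - b^2 + 2abi
= (-7)^2 - (-1)^2 + 2*(-7)*(-1)i
= 48 + 14i


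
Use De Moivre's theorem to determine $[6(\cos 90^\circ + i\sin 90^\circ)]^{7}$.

By De Moivre: z^n = r^n(cos(nθ) + i sin(nθ))
= 6^7(cos(7*90°) + i sin(7*90°))
= 279936(cos 270° + i sin 270°)
= -279936i


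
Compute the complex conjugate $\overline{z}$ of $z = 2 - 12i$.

If z = a + bi, then conjugate(z) = a - bi
conjugate(2 - 12i) = 2 + 12i


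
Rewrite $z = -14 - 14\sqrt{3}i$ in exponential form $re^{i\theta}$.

r = |z| = sqrt((-14)^2 + (-14*sqrt(3))^2) = sqrt(196 + 588) = sqrt(784) = 28
θ = arctan(b/a) = arctan(-24.2487/-14) (quadrant-adjusted) = -120° = -2π/3
z = 28e^(-i*2π/3)


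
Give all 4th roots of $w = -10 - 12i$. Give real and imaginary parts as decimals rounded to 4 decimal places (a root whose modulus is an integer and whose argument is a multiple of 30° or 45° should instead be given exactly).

|w| = sqrt(244) ≈ 15.620499, arg(w) ≈ 230.194429°
Root modulus = sqrt(244)^(1/4) ≈ 1.988034
Root arguments: θ_k = (arg(w) + 360°k)/4 for k = 0, 1, ..., 3
Compute each root as (root modulus)(cos θ_k + i sin θ_k) using full-precision intermediates, then round to 4 decimal places.
Roots: 1.0667 + 1.6776i, -1.6776 + 1.0667i, -1.0667 - 1.6776i, 1.6776 - 1.0667i


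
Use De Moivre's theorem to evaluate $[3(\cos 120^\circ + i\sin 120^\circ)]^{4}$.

By De Moivre: z^n = r^n(cos(nθ) + i sin(nθ))
= 3^4(cos(4*120°) + i sin(4*120°))
= 81(cos 120° + i sin 120°)
= -81/2 + (81*sqrt(3)/2)i


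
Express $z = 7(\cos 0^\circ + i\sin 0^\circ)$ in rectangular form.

a = r cos θ = 7 * 1 = 7
b = r sin θ = 7 * 0 = 0
z = 7


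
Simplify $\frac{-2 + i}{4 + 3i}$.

Multiply numerator and denominator by conjugate (4 - 3i):
= (-2 + i)(4 - 3i) / (4^2 + 3^2)
= (-5 + 10i) / 25
Divide through by 5: (-1 + 2i) / 5
= -1/5 + (2/5)i


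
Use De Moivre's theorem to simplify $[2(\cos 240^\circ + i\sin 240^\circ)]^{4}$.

By De Moivre: z^n = r^n(cos(nθ) + i sin(nθ))
= 2^4(cos(4*240°) + i sin(4*240°))
= 16(cos 240° + i sin 240°)
= -8 - 8*sqrt(3)i


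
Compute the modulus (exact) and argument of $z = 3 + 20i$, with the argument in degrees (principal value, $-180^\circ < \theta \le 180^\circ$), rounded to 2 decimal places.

|z| = sqrt(3^2 + 20^2) = sqrt(409)
arg(z) = arctan(b/a) = arctan(20/3) (quadrant-adjusted) = 81.47°


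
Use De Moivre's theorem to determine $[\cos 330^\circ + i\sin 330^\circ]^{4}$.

By De Moivre: z^n = r^n(cos(nθ) + i sin(nθ))
= 1^4(cos(4*330°) + i sin(4*330°))
= 1(cos 240° + i sin 240°)
= -1/2 - (sqrt(3)/2)i


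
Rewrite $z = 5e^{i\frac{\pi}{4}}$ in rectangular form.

a = r cos θ = 5 * sqrt(2)/2 = 5*sqrt(2)/2
b = r sin θ = 5 * sqrt(2)/2 = 5*sqrt(2)/2
z = 5*sqrt(2)/2 + (5*sqrt(2)/2)i


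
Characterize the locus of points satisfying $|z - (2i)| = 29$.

|z - z0| = r describes a circle centered at z0 with radius r
Here z0 = 2i and r = 29
Locus: Circle centered at (0, 2) with radius 29


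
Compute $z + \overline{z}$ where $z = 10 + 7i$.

z + conjugate(z) = (a + bi) + (a - bi) = 2a
= 2 * 10 = 20


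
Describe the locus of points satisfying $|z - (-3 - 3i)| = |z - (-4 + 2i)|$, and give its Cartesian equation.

|z - z1| = |z - z2| means z is equidistant from z1 and z2,
i.e. the perpendicular bisector of the segment from (-3, -3) to (-4, 2) (midpoint (-7/2, -1/2)).
With z = x + yi, square both sides:
(x - (-3))^2 + (y - (-3))^2 = (x - (-4))^2 + (y - 2)^2
The x^2 and y^2 terms cancel: -2x + 10y = 20 - 18 = 2
Simplify: x - 5y = -1
Locus: Perpendicular bisector of the segment from (-3, -3) to (-4, 2): the line x - 5y = -1


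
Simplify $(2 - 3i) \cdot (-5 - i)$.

(a1*a2 - b1*b2) + (a1*b2 + b1*a2)i
= (-10 - 3) + (-2 + 15)i
= -13 + 13i


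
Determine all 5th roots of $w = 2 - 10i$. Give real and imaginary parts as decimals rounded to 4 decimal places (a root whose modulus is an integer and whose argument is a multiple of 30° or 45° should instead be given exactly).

|w| = sqrt(104) ≈ 10.198039, arg(w) ≈ 281.309932°
Root modulus = sqrt(104)^(1/5) ≈ 1.591121
Root arguments: θ_k = (arg(w) + 360°k)/5 for k = 0, 1, ..., 4
Compute each root as (root modulus)(cos θ_k + i sin θ_k) using full-precision intermediates, then round to 4 decimal places.
Roots: 0.8837 + 1.3232i, -0.9853 + 1.2493i, -1.4927 - 0.5510i, 0.0628 - 1.5899i, 1.5315 - 0.4316i


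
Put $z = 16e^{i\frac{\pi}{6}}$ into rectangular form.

a = r cos θ = 16 * sqrt(3)/2 = 8*sqrt(3)
b = r sin θ = 16 * 1/2 = 8
z = 8*sqrt(3) + 8i


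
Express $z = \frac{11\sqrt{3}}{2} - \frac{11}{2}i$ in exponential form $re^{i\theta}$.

r = |z| = sqrt((11*sqrt(3)/2)^2 + (-11/2)^2) = sqrt(363/4 + 121/4) = sqrt(121) = 11
θ = arctan(b/a) = arctan(-5.5/9.5263) (quadrant-adjusted) = -30° = -π/6
z = 11e^(-i*π/6)


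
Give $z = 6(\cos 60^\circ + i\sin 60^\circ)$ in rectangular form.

a = r cos θ = 6 * 1/2 = 3
b = r sin θ = 6 * sqrt(3)/2 = 3*sqrt(3)
z = 3 + 3*sqrt(3)i


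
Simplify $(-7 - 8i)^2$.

(a + bi)^2 = a^2 - b^2 + 2abi
= (-7)^2 - (-8)^2 + 2*(-7)*(-8)i
= -15 + 112i


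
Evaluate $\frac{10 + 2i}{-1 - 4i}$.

Multiply numerator and denominator by conjugate (-1 + 4i):
= (10 + 2i)(-1 + 4i) / ((-1)^2 + (-4)^2)
= (-18 + 38i) / 17
= -18/17 + (38/17)i


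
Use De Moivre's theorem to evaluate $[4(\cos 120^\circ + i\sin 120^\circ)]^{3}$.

By De Moivre: z^n = r^n(cos(nθ) + i sin(nθ))
= 4^3(cos(3*120°) + i sin(3*120°))
= 64(cos 0° + i sin 0°)
= 64


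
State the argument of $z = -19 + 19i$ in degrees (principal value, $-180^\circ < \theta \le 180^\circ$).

θ = arctan(b/a) = arctan(19/-19) (quadrant-adjusted) = 135°


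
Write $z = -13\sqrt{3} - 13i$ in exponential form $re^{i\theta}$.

r = |z| = sqrt((-13*sqrt(3))^2 + (-13)^2) = sqrt(507 + 169) = sqrt(676) = 26
θ = arctan(b/a) = arctan(-13/-22.5167) (quadrant-adjusted) = -150° = -5π/6
z = 26e^(-i*5π/6)


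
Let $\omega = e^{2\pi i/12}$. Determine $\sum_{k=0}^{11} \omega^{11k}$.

Let ζ = ω^11 = e^(2πi·11/12). Since 12 ∤ 11, ζ ≠ 1.
Sum = Σ_{k=0}^{11} ζ^k = (ζ^12 - 1)/(ζ - 1) = (ω^{11·12} - 1)/(ζ - 1) = (1 - 1)/(ζ - 1) = 0


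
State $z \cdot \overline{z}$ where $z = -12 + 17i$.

z * conjugate(z) = |z|^2 = a^2 + b^2
= (-12)^2 + 17^2 = 433


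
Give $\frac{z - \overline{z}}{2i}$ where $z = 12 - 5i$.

z - conjugate(z) = 2bi
(z - conjugate(z))/(2i) = 2bi/(2i) = b = -5


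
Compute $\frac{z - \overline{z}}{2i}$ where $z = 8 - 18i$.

z - conjugate(z) = 2bi
(z - conjugate(z))/(2i) = 2bi/(2i) = b = -18


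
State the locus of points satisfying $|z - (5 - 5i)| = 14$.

|z - z0| = r describes a circle centered at z0 with radius r
Here z0 = 5 - 5i and r = 14
Locus: Circle centered at (5, -5) with radius 14


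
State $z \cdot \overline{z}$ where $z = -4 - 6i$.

z * conjugate(z) = |z|^2 = a^2 + b^2
= (-4)^2 + (-6)^2 = 52


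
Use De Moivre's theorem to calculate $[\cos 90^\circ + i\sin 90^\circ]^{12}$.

By De Moivre: z^n = r^n(cos(nθ) + i sin(nθ))
= 1^12(cos(12*90°) + i sin(12*90°))
= 1(cos 0° + i sin 0°)
= 1


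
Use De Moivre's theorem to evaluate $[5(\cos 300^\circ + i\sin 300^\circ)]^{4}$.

By De Moivre: z^n = r^n(cos(nθ) + i sin(nθ))
= 5^4(cos(4*300°) + i sin(4*300°))
= 625(cos 120° + i sin 120°)
= -625/2 + (625*sqrt(3)/2)i


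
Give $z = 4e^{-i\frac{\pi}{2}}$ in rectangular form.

a = r cos θ = 4 * 0 = 0
b = r sin θ = 4 * -1 = -4
z = -4i


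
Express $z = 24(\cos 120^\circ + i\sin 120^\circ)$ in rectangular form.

a = r cos θ = 24 * -1/2 = -12
b = r sin θ = 24 * sqrt(3)/2 = 12*sqrt(3)
z = -12 + 12*sqrt(3)i


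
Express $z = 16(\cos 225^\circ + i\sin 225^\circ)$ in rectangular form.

a = r cos θ = 16 * -sqrt(2)/2 = -8*sqrt(2)
b = r sin θ = 16 * -sqrt(2)/2 = -8*sqrt(2)
z = -8*sqrt(2) - 8*sqrt(2)i


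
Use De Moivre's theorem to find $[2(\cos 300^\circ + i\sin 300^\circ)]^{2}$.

By De Moivre: z^n = r^n(cos(nθ) + i sin(nθ))
= 2^2(cos(2*300°) + i sin(2*300°))
= 4(cos 240° + i sin 240°)
= -2 - 2*sqrt(3)i


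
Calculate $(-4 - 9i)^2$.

(a + bi)^2 = a^2 - b^2 + 2abi
= (-4)^2 - (-9)^2 + 2*(-4)*(-9)i
= -65 + 72i


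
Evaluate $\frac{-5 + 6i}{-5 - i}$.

Multiply numerator and denominator by conjugate (-5 + i):
= (-5 + 6i)(-5 + i) / ((-5)^2 + (-1)^2)
= (19 - 35i) / 26
= 19/26 - (35/26)i


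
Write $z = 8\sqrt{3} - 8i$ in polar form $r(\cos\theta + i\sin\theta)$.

r = |z| = sqrt(a^2 + b^2) = sqrt((8*sqrt(3))^2 + (-8)^2) = sqrt(192 + 64) = sqrt(256) = 16
θ = arctan(b/a) = arctan(-8/13.8564) (quadrant-adjusted) = 330°
z = 16(cos 330° + i sin 330°)


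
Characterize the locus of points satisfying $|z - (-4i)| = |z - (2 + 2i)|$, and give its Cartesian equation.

|z - z1| = |z - z2| means z is equidistant from z1 and z2,
i.e. the perpendicular bisector of the segment from (0, -4) to (2, 2) (midpoint (1, -1)).
With z = x + yi, square both sides:
(x - 0)^2 + (y - (-4))^2 = (x - 2)^2 + (y - 2)^2
The x^2 and y^2 terms cancel: 4x + 12y = 8 - 16 = -8
Simplify: x + 3y = -2
Locus: Perpendicular bisector of the segment from (0, -4) to (2, 2): the line x + 3y = -2


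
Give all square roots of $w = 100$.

|w| = 100, arg(w) = 0°
Root modulus = 100^(1/2) = 10
Root arguments: θ_k = (0° + 360°k)/2 for k = 0, 1, ..., 1
Roots: 10, -10


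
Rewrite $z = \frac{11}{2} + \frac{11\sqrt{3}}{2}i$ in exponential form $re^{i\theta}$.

r = |z| = sqrt((11/2)^2 + (11*sqrt(3)/2)^2) = sqrt(121/4 + 363/4) = sqrt(121) = 11
θ = arctan(b/a) = arctan(9.5263/5.5) (quadrant-adjusted) = 60° = π/3
z = 11e^(i*π/3)


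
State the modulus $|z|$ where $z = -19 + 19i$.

|z| = sqrt(a^2 + b^2) = sqrt((-19)^2 + 19^2) = sqrt(722) = sqrt(722)


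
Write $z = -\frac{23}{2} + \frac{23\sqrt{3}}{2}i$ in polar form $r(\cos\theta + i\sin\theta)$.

r = |z| = sqrt(a^2 + b^2) = sqrt((-23/2)^2 + (23*sqrt(3)/2)^2) = sqrt(529/4 + 1587/4) = sqrt(529) = 23
θ = arctan(b/a) = arctan(19.9186/-11.5) (quadrant-adjusted) = 120°
z = 23(cos 120° + i sin 120°)


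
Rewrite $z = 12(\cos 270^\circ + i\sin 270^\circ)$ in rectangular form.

a = r cos θ = 12 * 0 = 0
b = r sin θ = 12 * -1 = -12
z = -12i


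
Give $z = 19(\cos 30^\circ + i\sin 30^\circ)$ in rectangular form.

a = r cos θ = 19 * sqrt(3)/2 = 19*sqrt(3)/2
b = r sin θ = 19 * 1/2 = 19/2
z = 19*sqrt(3)/2 + (19/2)i


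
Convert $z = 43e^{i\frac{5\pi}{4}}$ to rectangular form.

a = r cos θ = 43 * -sqrt(2)/2 = -43*sqrt(2)/2
b = r sin θ = 43 * -sqrt(2)/2 = -43*sqrt(2)/2
z = -43*sqrt(2)/2 - (43*sqrt(2)/2)i


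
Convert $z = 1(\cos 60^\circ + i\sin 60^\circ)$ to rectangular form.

a = r cos θ = 1 * 1/2 = 1/2
b = r sin θ = 1 * sqrt(3)/2 = sqrt(3)/2
z = 1/2 + (sqrt(3)/2)i


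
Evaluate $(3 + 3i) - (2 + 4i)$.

(3 - 2) + (3 - 4)i = 1 - i


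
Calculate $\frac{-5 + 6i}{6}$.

Divisor is real, so divide each part by 6:
= -5/6 + i


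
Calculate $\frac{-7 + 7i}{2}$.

Divisor is real, so divide each part by 2:
= -7/2 + (7/2)i


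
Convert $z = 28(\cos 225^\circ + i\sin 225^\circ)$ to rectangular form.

a = r cos θ = 28 * -sqrt(2)/2 = -14*sqrt(2)
b = r sin θ = 28 * -sqrt(2)/2 = -14*sqrt(2)
z = -14*sqrt(2) - 14*sqrt(2)i


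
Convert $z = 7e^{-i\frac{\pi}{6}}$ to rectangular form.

a = r cos θ = 7 * sqrt(3)/2 = 7*sqrt(3)/2
b = r sin θ = 7 * -1/2 = -7/2
z = 7*sqrt(3)/2 - (7/2)i


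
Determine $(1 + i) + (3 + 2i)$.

(1 + 3) + (1 + 2)i = 4 + 3i


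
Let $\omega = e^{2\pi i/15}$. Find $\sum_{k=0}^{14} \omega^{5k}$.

Let ζ = ω^5 = e^(2πi·5/15). Since 15 ∤ 5, ζ ≠ 1.
Sum = Σ_{k=0}^{14} ζ^k = (ζ^15 - 1)/(ζ - 1) = (ω^{5·15} - 1)/(ζ - 1) = (1 - 1)/(ζ - 1) = 0


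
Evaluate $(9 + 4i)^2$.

(a + bi)^2 = a^2 - b^2 + 2abi
= 9^2 - 4^2 + 2*9*4i
= 65 + 72i


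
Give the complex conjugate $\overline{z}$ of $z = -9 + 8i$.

If z = a + bi, then conjugate(z) = a - bi
conjugate(-9 + 8i) = -9 - 8i


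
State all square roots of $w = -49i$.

|w| = 49, arg(w) = 270°
Root modulus = 49^(1/2) = 7
Root arguments: θ_k = (270° + 360°k)/2 for k = 0, 1, ..., 1
Roots: -7*sqrt(2)/2 + (7*sqrt(2)/2)i, 7*sqrt(2)/2 - (7*sqrt(2)/2)i


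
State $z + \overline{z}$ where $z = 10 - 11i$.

z + conjugate(z) = (a + bi) + (a - bi) = 2a
= 2 * 10 = 20


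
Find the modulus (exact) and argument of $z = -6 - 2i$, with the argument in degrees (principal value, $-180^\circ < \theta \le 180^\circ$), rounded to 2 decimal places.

|z| = sqrt((-6)^2 + (-2)^2) = sqrt(40)
arg(z) = arctan(b/a) = arctan(-2/-6) (quadrant-adjusted) = -161.57°


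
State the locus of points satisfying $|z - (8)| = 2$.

|z - z0| = r describes a circle centered at z0 with radius r
Here z0 = 8 and r = 2
Locus: Circle centered at (8, 0) with radius 2


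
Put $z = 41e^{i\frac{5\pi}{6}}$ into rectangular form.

a = r cos θ = 41 * -sqrt(3)/2 = -41*sqrt(3)/2
b = r sin θ = 41 * 1/2 = 41/2
z = -41*sqrt(3)/2 + (41/2)i


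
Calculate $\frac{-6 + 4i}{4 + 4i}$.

Multiply numerator and denominator by conjugate (4 - 4i):
= (-6 + 4i)(4 - 4i) / (4^2 + 4^2)
= (-8 + 40i) / 32
Divide through by 8: (-1 + 5i) / 4
= -1/4 + (5/4)i


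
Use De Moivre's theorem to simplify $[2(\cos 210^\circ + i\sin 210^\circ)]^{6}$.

By De Moivre: z^n = r^n(cos(nθ) + i sin(nθ))
= 2^6(cos(6*210°) + i sin(6*210°))
= 64(cos 180° + i sin 180°)
= -64


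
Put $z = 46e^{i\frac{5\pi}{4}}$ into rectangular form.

a = r cos θ = 46 * -sqrt(2)/2 = -23*sqrt(2)
b = r sin θ = 46 * -sqrt(2)/2 = -23*sqrt(2)
z = -23*sqrt(2) - 23*sqrt(2)i


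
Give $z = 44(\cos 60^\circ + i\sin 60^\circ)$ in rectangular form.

a = r cos θ = 44 * 1/2 = 22
b = r sin θ = 44 * sqrt(3)/2 = 22*sqrt(3)
z = 22 + 22*sqrt(3)i


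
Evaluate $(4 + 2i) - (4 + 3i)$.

(4 - 4) + (2 - 3)i = -i


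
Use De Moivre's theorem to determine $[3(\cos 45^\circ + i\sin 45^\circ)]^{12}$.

By De Moivre: z^n = r^n(cos(nθ) + i sin(nθ))
= 3^12(cos(12*45°) + i sin(12*45°))
= 531441(cos 180° + i sin 180°)
= -531441


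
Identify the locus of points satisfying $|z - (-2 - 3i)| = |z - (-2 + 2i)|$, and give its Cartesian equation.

|z - z1| = |z - z2| means z is equidistant from z1 and z2,
i.e. the perpendicular bisector of the segment from (-2, -3) to (-2, 2) (midpoint (-2, -1/2)).
With z = x + yi, square both sides:
(x - (-2))^2 + (y - (-3))^2 = (x - (-2))^2 + (y - 2)^2
The x^2 and y^2 terms cancel: 0x + 10y = 8 - 13 = -5
Simplify: y = -1/2
Locus: Perpendicular bisector of the segment from (-2, -3) to (-2, 2): the line y = -1/2


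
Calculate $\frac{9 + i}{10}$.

Divisor is real, so divide each part by 10:
= 9/10 + (1/10)i


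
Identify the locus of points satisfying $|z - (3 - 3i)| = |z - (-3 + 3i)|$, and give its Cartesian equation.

|z - z1| = |z - z2| means z is equidistant from z1 and z2,
i.e. the perpendicular bisector of the segment from (3, -3) to (-3, 3) (midpoint (0, 0)).
With z = x + yi, square both sides:
(x - 3)^2 + (y - (-3))^2 = (x - (-3))^2 + (y - 3)^2
The x^2 and y^2 terms cancel: -12x + 12y = 18 - 18 = 0
Simplify: x - y = 0
Locus: Perpendicular bisector of the segment from (3, -3) to (-3, 3): the line x - y = 0


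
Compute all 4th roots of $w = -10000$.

|w| = 10000, arg(w) = 180°
Root modulus = 10000^(1/4) = 10
Root arguments: θ_k = (180° + 360°k)/4 for k = 0, 1, ..., 3
Roots: 5*sqrt(2) + 5*sqrt(2)i, -5*sqrt(2) + 5*sqrt(2)i, -5*sqrt(2) - 5*sqrt(2)i, 5*sqrt(2) - 5*sqrt(2)i


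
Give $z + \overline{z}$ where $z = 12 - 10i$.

z + conjugate(z) = (a + bi) + (a - bi) = 2a
= 2 * 12 = 24


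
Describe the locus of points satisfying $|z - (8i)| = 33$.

|z - z0| = r describes a circle centered at z0 with radius r
Here z0 = 8i and r = 33
Locus: Circle centered at (0, 8) with radius 33


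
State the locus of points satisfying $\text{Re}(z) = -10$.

Re(z) = x where z = x + yi; the equation x = -10 is satisfied by all points with that x-coordinate
Locus: Vertical line x = -10


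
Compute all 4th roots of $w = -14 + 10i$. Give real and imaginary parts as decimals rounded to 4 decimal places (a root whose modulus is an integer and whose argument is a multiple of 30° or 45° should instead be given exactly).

|w| = sqrt(296) ≈ 17.204651, arg(w) ≈ 144.462322°
Root modulus = sqrt(296)^(1/4) ≈ 2.036627
Root arguments: θ_k = (arg(w) + 360°k)/4 for k = 0, 1, ..., 3
Compute each root as (root modulus)(cos θ_k + i sin θ_k) using full-precision intermediates, then round to 4 decimal places.
Roots: 1.6452 + 1.2004i, -1.2004 + 1.6452i, -1.6452 - 1.2004i, 1.2004 - 1.6452i


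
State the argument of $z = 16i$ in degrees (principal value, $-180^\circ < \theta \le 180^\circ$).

a = 0 and b > 0, so z lies on the positive imaginary axis: θ = 90°


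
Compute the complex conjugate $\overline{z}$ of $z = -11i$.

If z = a + bi, then conjugate(z) = a - bi
conjugate(-11i) = 11i


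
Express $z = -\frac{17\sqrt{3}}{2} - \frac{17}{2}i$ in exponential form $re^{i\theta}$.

r = |z| = sqrt((-17*sqrt(3)/2)^2 + (-17/2)^2) = sqrt(867/4 + 289/4) = sqrt(289) = 17
θ = arctan(b/a) = arctan(-8.5/-14.7224) (quadrant-adjusted) = -150° = -5π/6
z = 17e^(-i*5π/6)


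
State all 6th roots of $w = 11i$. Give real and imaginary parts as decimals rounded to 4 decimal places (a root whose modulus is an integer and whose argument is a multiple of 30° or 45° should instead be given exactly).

|w| = 11, arg(w) = 90°
Root modulus = 11^(1/6) ≈ 1.491301
Root arguments: θ_k = (90° + 360°k)/6 for k = 0, 1, ..., 5
Compute each root as (root modulus)(cos θ_k + i sin θ_k) using full-precision intermediates, then round to 4 decimal places.
Roots: 1.4405 + 0.3860i, 0.3860 + 1.4405i, -1.0545 + 1.0545i, -1.4405 - 0.3860i, -0.3860 - 1.4405i, 1.0545 - 1.0545i


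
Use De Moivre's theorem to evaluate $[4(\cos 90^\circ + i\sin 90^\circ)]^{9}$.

By De Moivre: z^n = r^n(cos(nθ) + i sin(nθ))
= 4^9(cos(9*90°) + i sin(9*90°))
= 262144(cos 90° + i sin 90°)
= 262144i


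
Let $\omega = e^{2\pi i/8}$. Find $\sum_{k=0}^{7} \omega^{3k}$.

Let ζ = ω^3 = e^(2πi·3/8). Since 8 ∤ 3, ζ ≠ 1.
Sum = Σ_{k=0}^{7} ζ^k = (ζ^8 - 1)/(ζ - 1) = (ω^{3·8} - 1)/(ζ - 1) = (1 - 1)/(ζ - 1) = 0


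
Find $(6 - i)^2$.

(a + bi)^2 = a^2 - b^2 + 2abi
= 6^2 - (-1)^2 + 2*6*(-1)i
= 35 - 12i


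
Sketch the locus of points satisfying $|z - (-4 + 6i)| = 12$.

|z - z0| = r describes a circle centered at z0 with radius r
Here z0 = -4 + 6i and r = 12
Locus: Circle centered at (-4, 6) with radius 12


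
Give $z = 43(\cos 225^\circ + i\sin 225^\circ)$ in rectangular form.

a = r cos θ = 43 * -sqrt(2)/2 = -43*sqrt(2)/2
b = r sin θ = 43 * -sqrt(2)/2 = -43*sqrt(2)/2
z = -43*sqrt(2)/2 - (43*sqrt(2)/2)i


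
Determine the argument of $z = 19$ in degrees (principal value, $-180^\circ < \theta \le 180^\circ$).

b = 0 and a > 0, so z lies on the positive real axis: θ = 0°


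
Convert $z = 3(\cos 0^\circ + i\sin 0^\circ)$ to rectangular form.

a = r cos θ = 3 * 1 = 3
b = r sin θ = 3 * 0 = 0
z = 3


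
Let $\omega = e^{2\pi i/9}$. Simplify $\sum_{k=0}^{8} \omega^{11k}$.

Let ζ = ω^11 = e^(2πi·11/9). Since 9 ∤ 11, ζ ≠ 1.
Sum = Σ_{k=0}^{8} ζ^k = (ζ^9 - 1)/(ζ - 1) = (ω^{11·9} - 1)/(ζ - 1) = (1 - 1)/(ζ - 1) = 0


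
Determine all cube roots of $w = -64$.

|w| = 64, arg(w) = 180°
Root modulus = 64^(1/3) = 4
Root arguments: θ_k = (180° + 360°k)/3 for k = 0, 1, ..., 2
Roots: 2 + 2*sqrt(3)i, -4, 2 - 2*sqrt(3)i


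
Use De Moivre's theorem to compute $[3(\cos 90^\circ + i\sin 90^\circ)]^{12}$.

By De Moivre: z^n = r^n(cos(nθ) + i sin(nθ))
= 3^12(cos(12*90°) + i sin(12*90°))
= 531441(cos 0° + i sin 0°)
= 531441


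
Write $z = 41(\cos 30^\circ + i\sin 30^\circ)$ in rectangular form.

a = r cos θ = 41 * sqrt(3)/2 = 41*sqrt(3)/2
b = r sin θ = 41 * 1/2 = 41/2
z = 41*sqrt(3)/2 + (41/2)i


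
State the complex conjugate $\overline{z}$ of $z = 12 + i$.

If z = a + bi, then conjugate(z) = a - bi
conjugate(12 + i) = 12 - i


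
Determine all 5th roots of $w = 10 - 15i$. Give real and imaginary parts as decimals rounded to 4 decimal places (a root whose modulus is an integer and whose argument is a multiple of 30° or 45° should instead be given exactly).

|w| = sqrt(325) ≈ 18.027756, arg(w) ≈ 303.690068°
Root modulus = sqrt(325)^(1/5) ≈ 1.783152
Root arguments: θ_k = (arg(w) + 360°k)/5 for k = 0, 1, ..., 4
Compute each root as (root modulus)(cos θ_k + i sin θ_k) using full-precision intermediates, then round to 4 decimal places.
Roots: 0.8716 + 1.5556i, -1.2101 + 1.3097i, -1.6195 - 0.7462i, 0.2092 - 1.7708i, 1.7488 - 0.3482i


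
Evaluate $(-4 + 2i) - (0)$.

(-4 - 0) + (2 - 0)i = -4 + 2i


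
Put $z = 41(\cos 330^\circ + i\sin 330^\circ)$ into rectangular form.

a = r cos θ = 41 * sqrt(3)/2 = 41*sqrt(3)/2
b = r sin θ = 41 * -1/2 = -41/2
z = 41*sqrt(3)/2 - (41/2)i


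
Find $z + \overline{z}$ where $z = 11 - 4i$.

z + conjugate(z) = (a + bi) + (a - bi) = 2a
= 2 * 11 = 22


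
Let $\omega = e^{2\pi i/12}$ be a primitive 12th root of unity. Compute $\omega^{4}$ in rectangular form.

ω^4 = e^(2πi·4/12) = e^(i·2π/3)
= cos(2π/3) + i sin(2π/3)
= -1/2 + (sqrt(3)/2)i


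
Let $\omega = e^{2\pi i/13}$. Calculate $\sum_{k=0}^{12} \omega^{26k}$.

Since 13 divides 26, ω^26 = (ω^13)^2 = 1^2 = 1, so every term is 1.
Sum = 13 · 1 = 13


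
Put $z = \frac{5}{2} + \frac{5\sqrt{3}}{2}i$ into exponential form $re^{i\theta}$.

r = |z| = sqrt((5/2)^2 + (5*sqrt(3)/2)^2) = sqrt(25/4 + 75/4) = sqrt(25) = 5
θ = arctan(b/a) = arctan(4.3301/2.5) (quadrant-adjusted) = 60° = π/3
z = 5e^(i*π/3)


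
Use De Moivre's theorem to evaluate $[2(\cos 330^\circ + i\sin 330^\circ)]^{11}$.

By De Moivre: z^n = r^n(cos(nθ) + i sin(nθ))
= 2^11(cos(11*330°) + i sin(11*330°))
= 2048(cos 30° + i sin 30°)
= 1024*sqrt(3) + 1024i


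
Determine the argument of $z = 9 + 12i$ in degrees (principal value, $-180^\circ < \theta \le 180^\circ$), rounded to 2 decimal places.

θ = arctan(b/a) = arctan(12/9) (quadrant-adjusted) = 53.13°


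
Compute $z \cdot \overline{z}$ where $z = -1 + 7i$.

z * conjugate(z) = |z|^2 = a^2 + b^2
= (-1)^2 + 7^2 = 50


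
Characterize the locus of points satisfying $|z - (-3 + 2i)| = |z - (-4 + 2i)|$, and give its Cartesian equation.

|z - z1| = |z - z2| means z is equidistant from z1 and z2,
i.e. the perpendicular bisector of the segment from (-3, 2) to (-4, 2) (midpoint (-7/2, 2)).
With z = x + yi, square both sides:
(x - (-3))^2 + (y - 2)^2 = (x - (-4))^2 + (y - 2)^2
The x^2 and y^2 terms cancel: -2x + 0y = 20 - 13 = 7
Simplify: x = -7/2
Locus: Perpendicular bisector of the segment from (-3, 2) to (-4, 2): the line x = -7/2


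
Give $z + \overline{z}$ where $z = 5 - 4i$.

z + conjugate(z) = (a + bi) + (a - bi) = 2a
= 2 * 5 = 10


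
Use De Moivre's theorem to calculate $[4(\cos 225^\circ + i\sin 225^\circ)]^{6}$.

By De Moivre: z^n = r^n(cos(nθ) + i sin(nθ))
= 4^6(cos(6*225°) + i sin(6*225°))
= 4096(cos 270° + i sin 270°)
= -4096i


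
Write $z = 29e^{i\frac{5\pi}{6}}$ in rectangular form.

a = r cos θ = 29 * -sqrt(3)/2 = -29*sqrt(3)/2
b = r sin θ = 29 * 1/2 = 29/2
z = -29*sqrt(3)/2 + (29/2)i


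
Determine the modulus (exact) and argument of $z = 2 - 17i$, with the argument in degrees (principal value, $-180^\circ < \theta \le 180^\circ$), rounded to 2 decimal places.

|z| = sqrt(2^2 + (-17)^2) = sqrt(293)
arg(z) = arctan(b/a) = arctan(-17/2) (quadrant-adjusted) = -83.29°


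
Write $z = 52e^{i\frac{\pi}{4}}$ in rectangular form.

a = r cos θ = 52 * sqrt(2)/2 = 26*sqrt(2)
b = r sin θ = 52 * sqrt(2)/2 = 26*sqrt(2)
z = 26*sqrt(2) + 26*sqrt(2)i


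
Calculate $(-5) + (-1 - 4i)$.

(-5 + (-1)) + (0 + (-4))i = -6 - 4i


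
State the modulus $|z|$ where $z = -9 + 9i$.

|z| = sqrt(a^2 + b^2) = sqrt((-9)^2 + 9^2) = sqrt(162) = sqrt(162)


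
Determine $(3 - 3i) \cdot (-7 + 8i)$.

(a1*a2 - b1*b2) + (a1*b2 + b1*a2)i
= (-21 - (-24)) + (24 + 21)i
= 3 + 45i


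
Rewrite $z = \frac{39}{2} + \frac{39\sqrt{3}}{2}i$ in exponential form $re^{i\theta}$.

r = |z| = sqrt((39/2)^2 + (39*sqrt(3)/2)^2) = sqrt(1521/4 + 4563/4) = sqrt(1521) = 39
θ = arctan(b/a) = arctan(33.775/19.5) (quadrant-adjusted) = 60° = π/3
z = 39e^(i*π/3)


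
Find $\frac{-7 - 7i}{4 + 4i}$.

Multiply numerator and denominator by conjugate (4 - 4i):
= (-7 - 7i)(4 - 4i) / (4^2 + 4^2)
= (-56) / 32
Divide through by 8: (-7) / 4
= -7/4


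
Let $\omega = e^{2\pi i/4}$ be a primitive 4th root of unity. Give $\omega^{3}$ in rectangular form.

ω^3 = e^(2πi·3/4) = e^(i·3π/2)
= cos(3π/2) + i sin(3π/2)
= -i


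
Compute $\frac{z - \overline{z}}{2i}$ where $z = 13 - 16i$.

z - conjugate(z) = 2bi
(z - conjugate(z))/(2i) = 2bi/(2i) = b = -16


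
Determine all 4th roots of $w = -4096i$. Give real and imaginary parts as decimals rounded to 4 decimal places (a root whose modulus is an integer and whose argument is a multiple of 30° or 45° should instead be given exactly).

|w| = 4096, arg(w) = 270°
Root modulus = 4096^(1/4) = 8
Root arguments: θ_k = (270° + 360°k)/4 for k = 0, 1, ..., 3
Compute each root as (root modulus)(cos θ_k + i sin θ_k) using full-precision intermediates, then round to 4 decimal places.
Roots: 3.0615 + 7.3910i, -7.3910 + 3.0615i, -3.0615 - 7.3910i, 7.3910 - 3.0615i


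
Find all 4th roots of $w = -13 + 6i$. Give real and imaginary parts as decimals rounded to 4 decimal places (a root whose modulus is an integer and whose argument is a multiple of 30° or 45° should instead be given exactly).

|w| = sqrt(205) ≈ 14.317821, arg(w) ≈ 155.224859°
Root modulus = sqrt(205)^(1/4) ≈ 1.945222
Root arguments: θ_k = (arg(w) + 360°k)/4 for k = 0, 1, ..., 3
Compute each root as (root modulus)(cos θ_k + i sin θ_k) using full-precision intermediates, then round to 4 decimal places.
Roots: 1.5159 + 1.2190i, -1.2190 + 1.5159i, -1.5159 - 1.2190i, 1.2190 - 1.5159i


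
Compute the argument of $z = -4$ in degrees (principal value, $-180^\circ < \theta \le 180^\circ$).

b = 0 and a < 0, so z lies on the negative real axis: θ = 180°


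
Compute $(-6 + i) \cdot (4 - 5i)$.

(a1*a2 - b1*b2) + (a1*b2 + b1*a2)i
= (-24 - (-5)) + (30 + 4)i
= -19 + 34i


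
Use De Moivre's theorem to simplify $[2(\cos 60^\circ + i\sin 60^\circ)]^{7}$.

By De Moivre: z^n = r^n(cos(nθ) + i sin(nθ))
= 2^7(cos(7*60°) + i sin(7*60°))
= 128(cos 60° + i sin 60°)
= 64 + 64*sqrt(3)i


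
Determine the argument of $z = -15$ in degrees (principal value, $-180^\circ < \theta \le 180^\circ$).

b = 0 and a < 0, so z lies on the negative real axis: θ = 180°


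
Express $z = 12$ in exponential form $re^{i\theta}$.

r = |z| = sqrt((12)^2 + (0)^2) = sqrt(144 + 0) = sqrt(144) = 12
b = 0 and a > 0, so z lies on the positive real axis: θ = 0
z = 12e^(i*0) = 12


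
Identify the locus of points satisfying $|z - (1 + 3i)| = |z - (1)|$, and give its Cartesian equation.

|z - z1| = |z - z2| means z is equidistant from z1 and z2,
i.e. the perpendicular bisector of the segment from (1, 3) to (1, 0) (midpoint (1, 3/2)).
With z = x + yi, square both sides:
(x - 1)^2 + (y - 3)^2 = (x - 1)^2 + (y - 0)^2
The x^2 and y^2 terms cancel: 0x + (-6)y = 1 - 10 = -9
Simplify: y = 3/2
Locus: Perpendicular bisector of the segment from (1, 3) to (1, 0): the line y = 3/2


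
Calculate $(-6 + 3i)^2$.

(a + bi)^2 = a^2 - b^2 + 2abi
= (-6)^2 - 3^2 + 2*(-6)*3i
= 27 - 36i


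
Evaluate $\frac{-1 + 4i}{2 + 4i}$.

Multiply numerator and denominator by conjugate (2 - 4i):
= (-1 + 4i)(2 - 4i) / (2^2 + 4^2)
= (14 + 12i) / 20
Divide through by 2: (7 + 6i) / 10
= 7/10 + (3/5)i


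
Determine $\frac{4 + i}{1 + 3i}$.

Multiply numerator and denominator by conjugate (1 - 3i):
= (4 + i)(1 - 3i) / (1^2 + 3^2)
= (7 - 11i) / 10
= 7/10 - (11/10)i


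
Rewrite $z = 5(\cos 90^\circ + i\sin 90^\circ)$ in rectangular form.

a = r cos θ = 5 * 0 = 0
b = r sin θ = 5 * 1 = 5
z = 5i


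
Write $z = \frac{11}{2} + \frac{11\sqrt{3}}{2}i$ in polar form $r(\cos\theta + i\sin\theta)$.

r = |z| = sqrt(a^2 + b^2) = sqrt((11/2)^2 + (11*sqrt(3)/2)^2) = sqrt(121/4 + 363/4) = sqrt(121) = 11
θ = arctan(b/a) = arctan(9.5263/5.5) (quadrant-adjusted) = 60°
z = 11(cos 60° + i sin 60°)


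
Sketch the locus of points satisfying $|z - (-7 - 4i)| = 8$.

|z - z0| = r describes a circle centered at z0 with radius r
Here z0 = -7 - 4i and r = 8
Locus: Circle centered at (-7, -4) with radius 8


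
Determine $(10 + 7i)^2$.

(a + bi)^2 = a^2 - b^2 + 2abi
= 10^2 - 7^2 + 2*10*7i
= 51 + 140i


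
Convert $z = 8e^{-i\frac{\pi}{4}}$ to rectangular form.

a = r cos θ = 8 * sqrt(2)/2 = 4*sqrt(2)
b = r sin θ = 8 * -sqrt(2)/2 = -4*sqrt(2)
z = 4*sqrt(2) - 4*sqrt(2)i


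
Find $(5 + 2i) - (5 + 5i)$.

(5 - 5) + (2 - 5)i = -3i


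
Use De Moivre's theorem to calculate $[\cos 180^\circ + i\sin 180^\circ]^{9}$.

By De Moivre: z^n = r^n(cos(nθ) + i sin(nθ))
= 1^9(cos(9*180°) + i sin(9*180°))
= 1(cos 180° + i sin 180°)
= -1


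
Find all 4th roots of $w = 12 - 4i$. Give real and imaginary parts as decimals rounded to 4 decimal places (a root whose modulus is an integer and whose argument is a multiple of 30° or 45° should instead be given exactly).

|w| = sqrt(160) ≈ 12.649111, arg(w) ≈ 341.565051°
Root modulus = sqrt(160)^(1/4) ≈ 1.885884
Root arguments: θ_k = (arg(w) + 360°k)/4 for k = 0, 1, ..., 3
Compute each root as (root modulus)(cos θ_k + i sin θ_k) using full-precision intermediates, then round to 4 decimal places.
Roots: 0.1515 + 1.8798i, -1.8798 + 0.1515i, -0.1515 - 1.8798i, 1.8798 - 0.1515i


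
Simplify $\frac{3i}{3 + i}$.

Multiply numerator and denominator by conjugate (3 - i):
= (3i)(3 - i) / (3^2 + 1^2)
= (3 + 9i) / 10
= 3/10 + (9/10)i


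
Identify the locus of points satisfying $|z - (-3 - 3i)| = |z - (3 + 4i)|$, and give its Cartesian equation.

|z - z1| = |z - z2| means z is equidistant from z1 and z2,
i.e. the perpendicular bisector of the segment from (-3, -3) to (3, 4) (midpoint (0, 1/2)).
With z = x + yi, square both sides:
(x - (-3))^2 + (y - (-3))^2 = (x - 3)^2 + (y - 4)^2
The x^2 and y^2 terms cancel: 12x + 14y = 25 - 18 = 7
Simplify: 12x + 14y = 7
Locus: Perpendicular bisector of the segment from (-3, -3) to (3, 4): the line 12x + 14y = 7


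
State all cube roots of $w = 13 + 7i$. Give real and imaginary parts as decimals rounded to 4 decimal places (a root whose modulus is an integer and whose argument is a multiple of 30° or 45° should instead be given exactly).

|w| = sqrt(218) ≈ 14.764823, arg(w) ≈ 28.300756°
Root modulus = sqrt(218)^(1/3) ≈ 2.453255
Root arguments: θ_k = (arg(w) + 360°k)/3 for k = 0, 1, ..., 2
Compute each root as (root modulus)(cos θ_k + i sin θ_k) using full-precision intermediates, then round to 4 decimal places.
Roots: 2.4201 + 0.4021i, -1.5583 + 1.8948i, -0.8618 - 2.2969i


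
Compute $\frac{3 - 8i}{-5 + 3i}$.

Multiply numerator and denominator by conjugate (-5 - 3i):
= (3 - 8i)(-5 - 3i) / ((-5)^2 + 3^2)
= (-39 + 31i) / 34
= -39/34 + (31/34)i


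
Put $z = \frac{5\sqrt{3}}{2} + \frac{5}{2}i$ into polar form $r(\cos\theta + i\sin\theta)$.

r = |z| = sqrt(a^2 + b^2) = sqrt((5*sqrt(3)/2)^2 + (5/2)^2) = sqrt(75/4 + 25/4) = sqrt(25) = 5
θ = arctan(b/a) = arctan(2.5/4.3301) (quadrant-adjusted) = 30°
z = 5(cos 30° + i sin 30°)


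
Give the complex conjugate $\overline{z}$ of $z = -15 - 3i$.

If z = a + bi, then conjugate(z) = a - bi
conjugate(-15 - 3i) = -15 + 3i


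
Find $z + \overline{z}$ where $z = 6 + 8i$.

z + conjugate(z) = (a + bi) + (a - bi) = 2a
= 2 * 6 = 12


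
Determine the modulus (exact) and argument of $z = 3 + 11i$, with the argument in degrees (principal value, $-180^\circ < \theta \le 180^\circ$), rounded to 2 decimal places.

|z| = sqrt(3^2 + 11^2) = sqrt(130)
arg(z) = arctan(b/a) = arctan(11/3) (quadrant-adjusted) = 74.74°


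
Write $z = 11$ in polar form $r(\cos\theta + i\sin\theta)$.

r = |z| = sqrt(a^2 + b^2) = sqrt((11)^2 + (0)^2) = sqrt(121 + 0) = sqrt(121) = 11
b = 0 and a > 0, so z lies on the positive real axis: θ = 0°
z = 11(cos 0° + i sin 0°)


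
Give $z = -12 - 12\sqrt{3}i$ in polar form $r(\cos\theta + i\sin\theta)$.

r = |z| = sqrt(a^2 + b^2) = sqrt((-12)^2 + (-12*sqrt(3))^2) = sqrt(144 + 432) = sqrt(576) = 24
θ = arctan(b/a) = arctan(-20.7846/-12) (quadrant-adjusted) = 240°
z = 24(cos 240° + i sin 240°)


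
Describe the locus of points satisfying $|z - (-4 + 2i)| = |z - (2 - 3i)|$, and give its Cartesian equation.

|z - z1| = |z - z2| means z is equidistant from z1 and z2,
i.e. the perpendicular bisector of the segment from (-4, 2) to (2, -3) (midpoint (-1, -1/2)).
With z = x + yi, square both sides:
(x - (-4))^2 + (y - 2)^2 = (x - 2)^2 + (y - (-3))^2
The x^2 and y^2 terms cancel: 12x + (-10)y = 13 - 20 = -7
Simplify: 12x - 10y = -7
Locus: Perpendicular bisector of the segment from (-4, 2) to (2, -3): the line 12x - 10y = -7


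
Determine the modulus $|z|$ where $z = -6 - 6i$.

|z| = sqrt(a^2 + b^2) = sqrt((-6)^2 + (-6)^2) = sqrt(72) = sqrt(72)


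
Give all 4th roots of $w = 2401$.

|w| = 2401, arg(w) = 0°
Root modulus = 2401^(1/4) = 7
Root arguments: θ_k = (0° + 360°k)/4 for k = 0, 1, ..., 3
Roots: 7, 7i, -7, -7i


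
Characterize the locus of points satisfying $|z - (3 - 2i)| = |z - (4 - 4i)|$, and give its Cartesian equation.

|z - z1| = |z - z2| means z is equidistant from z1 and z2,
i.e. the perpendicular bisector of the segment from (3, -2) to (4, -4) (midpoint (7/2, -3)).
With z = x + yi, square both sides:
(x - 3)^2 + (y - (-2))^2 = (x - 4)^2 + (y - (-4))^2
The x^2 and y^2 terms cancel: 2x + (-4)y = 32 - 13 = 19
Simplify: 2x - 4y = 19
Locus: Perpendicular bisector of the segment from (3, -2) to (4, -4): the line 2x - 4y = 19


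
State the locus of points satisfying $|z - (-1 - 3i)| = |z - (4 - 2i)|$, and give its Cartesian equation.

|z - z1| = |z - z2| means z is equidistant from z1 and z2,
i.e. the perpendicular bisector of the segment from (-1, -3) to (4, -2) (midpoint (3/2, -5/2)).
With z = x + yi, square both sides:
(x - (-1))^2 + (y - (-3))^2 = (x - 4)^2 + (y - (-2))^2
The x^2 and y^2 terms cancel: 10x + 2y = 20 - 10 = 10
Simplify: 5x + y = 5
Locus: Perpendicular bisector of the segment from (-1, -3) to (4, -2): the line 5x + y = 5
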